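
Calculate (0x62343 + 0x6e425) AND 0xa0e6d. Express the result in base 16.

Add column by column in base 16, right to left:
  3+5 = 8
  4+2 = 6
  3+4 = 7
  2+e = 0 carry 1
  6+6+1 = d
Sum = 0xd0768; now AND with 0xa0e6d:
  d&a=8, 0&0=0, 7&e=6, 6&6=6, 8&d=8

0x80668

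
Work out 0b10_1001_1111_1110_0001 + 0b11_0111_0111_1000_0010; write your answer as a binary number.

Add column by column in base 2, right to left:
  1+0 = 1
  0+1 = 1
  0+0 = 0
  0+0 = 0
  0+0 = 0
  1+0 = 1
  1+0 = 1
  1+1 = 0 carry 1
  1+1+1 = 1 carry 1
  1+1+1 = 1 carry 1
  1+1+1 = 1 carry 1
  1+0+1 = 0 carry 1
  1+1+1 = 1 carry 1
  0+1+1 = 0 carry 1
  0+1+1 = 0 carry 1
  1+0+1 = 0 carry 1
  0+1+1 = 0 carry 1
  1+1+1 = 1 carry 1
  final carry 1

0b1100001011101100011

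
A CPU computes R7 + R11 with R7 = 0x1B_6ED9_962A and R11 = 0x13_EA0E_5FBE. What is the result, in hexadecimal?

Add column by column in base 16, right to left:
  A+E = 8 carry 1
  2+B+1 = E
  6+F = 5 carry 1
  9+5+1 = F
  9+E = 7 carry 1
  D+0+1 = E
  E+A = 8 carry 1
  6+E+1 = 5 carry 1
  B+3+1 = F
  1+1 = 2

0x2F58E7F5E8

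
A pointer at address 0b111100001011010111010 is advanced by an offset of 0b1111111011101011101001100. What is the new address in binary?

0b10000110111110111000000110

Add column by column in base 2, right to left:
  0+0 = 0
  1+0 = 1
  0+1 = 1
  1+1 = 0 carry 1
  1+0+1 = 0 carry 1
  1+0+1 = 0 carry 1
  0+1+1 = 0 carry 1
  1+0+1 = 0 carry 1
  0+1+1 = 0 carry 1
  1+1+1 = 1 carry 1
  1+1+1 = 1 carry 1
  0+0+1 = 1
  1+1 = 0 carry 1
  0+0+1 = 1
  0+1 = 1
  0+1 = 1
  0+1 = 1
  1+0 = 1
  1+1 = 0 carry 1
  1+1+1 = 1 carry 1
  1+1+1 = 1 carry 1
  0+1+1 = 0 carry 1
  0+1+1 = 0 carry 1
  0+1+1 = 0 carry 1
  0+1+1 = 0 carry 1
  final carry 1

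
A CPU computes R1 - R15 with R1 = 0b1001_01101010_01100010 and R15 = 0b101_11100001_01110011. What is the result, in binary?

0b111000100011101111

Subtract column by column in base 2:
  0-1 → 1 (borrow)
  1-1-1 → 1 (borrow)
  0-0-1 → 1 (borrow)
  0-0-1 → 1 (borrow)
  0-1-1 → 0 (borrow)
  1-1-1 → 1 (borrow)
  1-1-1 → 1 (borrow)
  0-0-1 → 1 (borrow)
  0-1-1 → 0 (borrow)
  1-0-1 → 0
  0-0 → 0
  1-0 → 1
  0-0 → 0
  1-1 → 0
  1-1 → 0
  0-1 → 1 (borrow)
  1-1-1 → 1 (borrow)
  0-0-1 → 1 (borrow)
  0-1-1 → 0 (borrow)
  1-0-1 → 0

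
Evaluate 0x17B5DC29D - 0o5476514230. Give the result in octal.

0x17B5DC29D = 0o57327341235 in octal.
Subtract column by column in base 8:
  5-0 → 5
  3-3 → 0
  2-2 → 0
  1-4 → 5 (borrow)
  4-1-1 → 2
  3-5 → 6 (borrow)
  7-6-1 → 0
  2-7 → 3 (borrow)
  3-4-1 → 6 (borrow)
  7-5-1 → 1
  5-0 → 5

0o51630625005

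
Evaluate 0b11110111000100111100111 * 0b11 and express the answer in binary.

0b1011100101001110110110101

Multiply each base-2 digit by 3, carrying:
  1×3 = 3 → write 1 carry 1
  1×3+1 = 4 → write 0 carry 2
  1×3+2 = 5 → write 1 carry 2
  0×3+2 = 2 → write 0 carry 1
  0×3+1 = 1 → write 1
  1×3 = 3 → write 1 carry 1
  1×3+1 = 4 → write 0 carry 2
  1×3+2 = 5 → write 1 carry 2
  1×3+2 = 5 → write 1 carry 2
  0×3+2 = 2 → write 0 carry 1
  0×3+1 = 1 → write 1
  1×3 = 3 → write 1 carry 1
  0×3+1 = 1 → write 1
  0×3 = 0 → write 0
  0×3 = 0 → write 0
  1×3 = 3 → write 1 carry 1
  1×3+1 = 4 → write 0 carry 2
  1×3+2 = 5 → write 1 carry 2
  0×3+2 = 2 → write 0 carry 1
  1×3+1 = 4 → write 0 carry 2
  1×3+2 = 5 → write 1 carry 2
  1×3+2 = 5 → write 1 carry 2
  1×3+2 = 5 → write 1 carry 2
  remaining carry: 10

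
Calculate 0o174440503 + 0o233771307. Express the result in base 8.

0o430432012

Add column by column in base 8, right to left:
  3+7 = 2 carry 1
  0+0+1 = 1
  5+3 = 0 carry 1
  0+1+1 = 2
  4+7 = 3 carry 1
  4+7+1 = 4 carry 1
  4+3+1 = 0 carry 1
  7+3+1 = 3 carry 1
  1+2+1 = 4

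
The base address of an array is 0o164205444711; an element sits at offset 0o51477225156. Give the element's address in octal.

Add column by column in base 8, right to left:
  1+6 = 7
  1+5 = 6
  7+1 = 0 carry 1
  4+5+1 = 2 carry 1
  4+2+1 = 7
  4+2 = 6
  5+7 = 4 carry 1
  0+7+1 = 0 carry 1
  2+4+1 = 7
  4+1 = 5
  6+5 = 3 carry 1
  1+0+1 = 2

0o235704672067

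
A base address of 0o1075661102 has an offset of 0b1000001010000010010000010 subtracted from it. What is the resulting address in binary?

0b111111100100101110111000000

0o1075661102 = 0b1000111101110110001001000010 in binary.
Subtract column by column in base 2:
  0-0 → 0
  1-1 → 0
  0-0 → 0
  0-0 → 0
  0-0 → 0
  0-0 → 0
  1-0 → 1
  0-1 → 1 (borrow)
  0-0-1 → 1 (borrow)
  1-0-1 → 0
  0-1 → 1 (borrow)
  0-0-1 → 1 (borrow)
  0-0-1 → 1 (borrow)
  1-0-1 → 0
  1-0 → 1
  0-0 → 0
  1-1 → 0
  1-0 → 1
  1-1 → 0
  0-0 → 0
  1-0 → 1
  1-0 → 1
  1-0 → 1
  1-0 → 1
  0-1 → 1 (borrow)
  0-0-1 → 1 (borrow)
  0-0-1 → 1 (borrow)
  1-0-1 → 0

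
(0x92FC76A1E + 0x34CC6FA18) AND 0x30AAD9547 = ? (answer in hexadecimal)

Add column by column in base 16, right to left:
  E+8 = 6 carry 1
  1+1+1 = 3
  A+A = 4 carry 1
  6+F+1 = 6 carry 1
  7+6+1 = E
  C+C = 8 carry 1
  F+C+1 = C carry 1
  2+4+1 = 7
  9+3 = C
Sum = 0xC7C8E6436; now AND with 0x30AAD9547:
  C&3=0, 7&0=0, C&A=8, 8&A=8, E&D=C, 6&9=0, 4&5=4, 3&4=0, 6&7=6

0x88C0406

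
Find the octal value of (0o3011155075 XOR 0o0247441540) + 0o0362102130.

0o3640616665

First 0o3011155075 XOR 0o0247441540 = 0o3256514535.
Add column by column in base 8, right to left:
  5+0 = 5
  3+3 = 6
  5+1 = 6
  4+2 = 6
  1+0 = 1
  5+1 = 6
  6+2 = 0 carry 1
  5+6+1 = 4 carry 1
  2+3+1 = 6
  3+0 = 3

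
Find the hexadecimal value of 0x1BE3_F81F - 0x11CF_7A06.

Subtract column by column in base 16:
  F-6 → 9
  1-0 → 1
  8-A → E (borrow)
  F-7-1 → 7
  3-F → 4 (borrow)
  E-C-1 → 1
  B-1 → A
  1-1 → 0

0xA147E19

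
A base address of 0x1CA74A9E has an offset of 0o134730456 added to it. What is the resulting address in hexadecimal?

0x1E1AFBCC

0o134730456 = 0x173B12E in hexadecimal.
Add column by column in base 16, right to left:
  E+E = C carry 1
  9+2+1 = C
  A+1 = B
  4+B = F
  7+3 = A
  A+7 = 1 carry 1
  C+1+1 = E
  1+0 = 1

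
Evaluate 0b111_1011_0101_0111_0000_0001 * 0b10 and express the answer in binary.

Multiply each base-2 digit by 2, carrying:
  1×2 = 2 → write 0 carry 1
  0×2+1 = 1 → write 1
  0×2 = 0 → write 0
  0×2 = 0 → write 0
  0×2 = 0 → write 0
  0×2 = 0 → write 0
  0×2 = 0 → write 0
  0×2 = 0 → write 0
  1×2 = 2 → write 0 carry 1
  1×2+1 = 3 → write 1 carry 1
  1×2+1 = 3 → write 1 carry 1
  0×2+1 = 1 → write 1
  1×2 = 2 → write 0 carry 1
  0×2+1 = 1 → write 1
  1×2 = 2 → write 0 carry 1
  0×2+1 = 1 → write 1
  1×2 = 2 → write 0 carry 1
  1×2+1 = 3 → write 1 carry 1
  0×2+1 = 1 → write 1
  1×2 = 2 → write 0 carry 1
  1×2+1 = 3 → write 1 carry 1
  1×2+1 = 3 → write 1 carry 1
  1×2+1 = 3 → write 1 carry 1
  remaining carry: 1

0b111101101010111000000010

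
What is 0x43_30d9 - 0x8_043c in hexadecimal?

0x3b2c9d

Subtract column by column in base 16:
  9-c → d (borrow)
  d-3-1 → 9
  0-4 → c (borrow)
  3-0-1 → 2
  3-8 → b (borrow)
  4-0-1 → 3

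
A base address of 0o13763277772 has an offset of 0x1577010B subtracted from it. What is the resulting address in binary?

0b1001010010101100111111011101111

0o13763277772 = 0b1011111110011010111111111111010 in binary.
0x1577010B = 0b10101011101110000000100001011 in binary.
Subtract column by column in base 2:
  0-1 → 1 (borrow)
  1-1-1 → 1 (borrow)
  0-0-1 → 1 (borrow)
  1-1-1 → 1 (borrow)
  1-0-1 → 0
  1-0 → 1
  1-0 → 1
  1-0 → 1
  1-1 → 0
  1-0 → 1
  1-0 → 1
  1-0 → 1
  1-0 → 1
  1-0 → 1
  1-0 → 1
  0-0 → 0
  1-1 → 0
  0-1 → 1 (borrow)
  1-1-1 → 1 (borrow)
  1-0-1 → 0
  0-1 → 1 (borrow)
  0-1-1 → 0 (borrow)
  1-1-1 → 1 (borrow)
  1-0-1 → 0
  1-1 → 0
  1-0 → 1
  1-1 → 0
  1-0 → 1
  1-1 → 0
  0-0 → 0
  1-0 → 1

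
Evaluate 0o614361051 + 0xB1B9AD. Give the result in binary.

0o614361051 = 0b110001100011110001000101001 in binary.
0xB1B9AD = 0b101100011011100110101101 in binary.
Add column by column in base 2, right to left:
  1+1 = 0 carry 1
  0+0+1 = 1
  0+1 = 1
  1+1 = 0 carry 1
  0+0+1 = 1
  1+1 = 0 carry 1
  0+0+1 = 1
  0+1 = 1
  0+1 = 1
  1+0 = 1
  0+0 = 0
  0+1 = 1
  0+1 = 1
  1+1 = 0 carry 1
  1+0+1 = 0 carry 1
  1+1+1 = 1 carry 1
  1+1+1 = 1 carry 1
  0+0+1 = 1
  0+0 = 0
  0+0 = 0
  1+1 = 0 carry 1
  1+1+1 = 1 carry 1
  0+0+1 = 1
  0+1 = 1
  0+0 = 0
  1+0 = 1
  1+0 = 1

0b110111000111001101111010110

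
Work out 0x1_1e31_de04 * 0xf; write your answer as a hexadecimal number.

0x10c4ec023c

Multiply each base-16 digit by 15, carrying:
  4×15 = 60 → write c carry 3
  0×15+3 = 3 → write 3
  e×15 = 210 → write 2 carry 13
  d×15+13 = 208 → write 0 carry 13
  1×15+13 = 28 → write c carry 1
  3×15+1 = 46 → write e carry 2
  e×15+2 = 212 → write 4 carry 13
  1×15+13 = 28 → write c carry 1
  1×15+1 = 16 → write 0 carry 1
  remaining carry: 1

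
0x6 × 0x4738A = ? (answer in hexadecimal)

0x1AB53C

Multiply each base-16 digit by 6, carrying:
  A×6 = 60 → write C carry 3
  8×6+3 = 51 → write 3 carry 3
  3×6+3 = 21 → write 5 carry 1
  7×6+1 = 43 → write B carry 2
  4×6+2 = 26 → write A carry 1
  remaining carry: 1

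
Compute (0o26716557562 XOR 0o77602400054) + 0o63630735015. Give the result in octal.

0o134745114553

First 0o26716557562 XOR 0o77602400054 = 0o51114157536.
Add column by column in base 8, right to left:
  6+5 = 3 carry 1
  3+1+1 = 5
  5+0 = 5
  7+5 = 4 carry 1
  5+3+1 = 1 carry 1
  1+7+1 = 1 carry 1
  4+0+1 = 5
  1+3 = 4
  1+6 = 7
  1+3 = 4
  5+6 = 3 carry 1
  final carry 1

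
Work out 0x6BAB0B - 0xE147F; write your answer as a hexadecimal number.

0x5D968C

Subtract column by column in base 16:
  B-F → C (borrow)
  0-7-1 → 8 (borrow)
  B-4-1 → 6
  A-1 → 9
  B-E → D (borrow)
  6-0-1 → 5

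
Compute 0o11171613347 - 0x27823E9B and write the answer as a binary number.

0o11171613347 = 0b1001001111001110001011011100111 in binary.
0x27823E9B = 0b100111100000100011111010011011 in binary.
Subtract column by column in base 2:
  1-1 → 0
  1-1 → 0
  1-0 → 1
  0-1 → 1 (borrow)
  0-1-1 → 0 (borrow)
  1-0-1 → 0
  1-0 → 1
  1-1 → 0
  0-0 → 0
  1-1 → 0
  1-1 → 0
  0-1 → 1 (borrow)
  1-1-1 → 1 (borrow)
  0-1-1 → 0 (borrow)
  0-0-1 → 1 (borrow)
  0-0-1 → 1 (borrow)
  1-0-1 → 0
  1-1 → 0
  1-0 → 1
  0-0 → 0
  0-0 → 0
  1-0 → 1
  1-0 → 1
  1-1 → 0
  1-1 → 0
  0-1 → 1 (borrow)
  0-1-1 → 0 (borrow)
  1-0-1 → 0
  0-0 → 0
  0-1 → 1 (borrow)
  1-0-1 → 0

0b100010011001001101100001001100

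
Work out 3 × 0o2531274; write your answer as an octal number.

Multiply each base-8 digit by 3, carrying:
  4×3 = 12 → write 4 carry 1
  7×3+1 = 22 → write 6 carry 2
  2×3+2 = 8 → write 0 carry 1
  1×3+1 = 4 → write 4
  3×3 = 9 → write 1 carry 1
  5×3+1 = 16 → write 0 carry 2
  2×3+2 = 8 → write 0 carry 1
  remaining carry: 1

0o10014064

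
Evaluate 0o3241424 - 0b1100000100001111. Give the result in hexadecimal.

0xc8205

0o3241424 = 0xd4314 in hexadecimal.
0b1100000100001111 = 0xc10f in hexadecimal.
Subtract column by column in base 16:
  4-f → 5 (borrow)
  1-0-1 → 0
  3-1 → 2
  4-c → 8 (borrow)
  d-0-1 → c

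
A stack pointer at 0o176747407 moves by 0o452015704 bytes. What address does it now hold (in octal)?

0o650765313

Add column by column in base 8, right to left:
  7+4 = 3 carry 1
  0+0+1 = 1
  4+7 = 3 carry 1
  7+5+1 = 5 carry 1
  4+1+1 = 6
  7+0 = 7
  6+2 = 0 carry 1
  7+5+1 = 5 carry 1
  1+4+1 = 6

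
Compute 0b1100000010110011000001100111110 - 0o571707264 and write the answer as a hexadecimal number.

0b1100000010110011000001100111110 = 0x6059833e in hexadecimal.
0o571707264 = 0x5e78eb4 in hexadecimal.
Subtract column by column in base 16:
  e-4 → a
  3-b → 8 (borrow)
  3-e-1 → 4 (borrow)
  8-8-1 → f (borrow)
  9-7-1 → 1
  5-e → 7 (borrow)
  0-5-1 → a (borrow)
  6-0-1 → 5

0x5a71f48a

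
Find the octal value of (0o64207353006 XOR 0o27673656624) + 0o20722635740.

0o64417343562

First 0o64207353006 XOR 0o27673656624 = 0o43474505622.
Add column by column in base 8, right to left:
  2+0 = 2
  2+4 = 6
  6+7 = 5 carry 1
  5+5+1 = 3 carry 1
  0+3+1 = 4
  5+6 = 3 carry 1
  4+2+1 = 7
  7+2 = 1 carry 1
  4+7+1 = 4 carry 1
  3+0+1 = 4
  4+2 = 6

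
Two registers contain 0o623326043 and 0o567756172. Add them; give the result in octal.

0o1413304235

Add column by column in base 8, right to left:
  3+2 = 5
  4+7 = 3 carry 1
  0+1+1 = 2
  6+6 = 4 carry 1
  2+5+1 = 0 carry 1
  3+7+1 = 3 carry 1
  3+7+1 = 3 carry 1
  2+6+1 = 1 carry 1
  6+5+1 = 4 carry 1
  final carry 1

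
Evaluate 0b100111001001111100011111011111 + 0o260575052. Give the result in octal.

0o5172541011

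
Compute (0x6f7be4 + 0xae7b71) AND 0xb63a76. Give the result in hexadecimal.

0x143254

Add column by column in base 16, right to left:
  4+1 = 5
  e+7 = 5 carry 1
  b+b+1 = 7 carry 1
  7+7+1 = f
  f+e = d carry 1
  6+a+1 = 1 carry 1
  final carry 1
Sum = 0x11df755; now AND with 0xb63a76:
  1&0=0, 1&b=1, d&6=4, f&3=3, 7&a=2, 5&7=5, 5&6=4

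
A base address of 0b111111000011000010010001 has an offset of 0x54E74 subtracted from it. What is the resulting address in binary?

0b111101101110001000011101

0x54E74 = 0b1010100111001110100 in binary.
Subtract column by column in base 2:
  1-0 → 1
  0-0 → 0
  0-1 → 1 (borrow)
  0-0-1 → 1 (borrow)
  1-1-1 → 1 (borrow)
  0-1-1 → 0 (borrow)
  0-1-1 → 0 (borrow)
  1-0-1 → 0
  0-0 → 0
  0-1 → 1 (borrow)
  0-1-1 → 0 (borrow)
  0-1-1 → 0 (borrow)
  1-0-1 → 0
  1-0 → 1
  0-1 → 1 (borrow)
  0-0-1 → 1 (borrow)
  0-1-1 → 0 (borrow)
  0-0-1 → 1 (borrow)
  1-1-1 → 1 (borrow)
  1-0-1 → 0
  1-0 → 1
  1-0 → 1
  1-0 → 1
  1-0 → 1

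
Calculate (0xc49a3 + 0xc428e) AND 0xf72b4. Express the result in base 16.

Add column by column in base 16, right to left:
  3+e = 1 carry 1
  a+8+1 = 3 carry 1
  9+2+1 = c
  4+4 = 8
  c+c = 8 carry 1
  final carry 1
Sum = 0x188c31; now AND with 0xf72b4:
  1&0=0, 8&f=8, 8&7=0, c&2=0, 3&b=3, 1&4=0

0x80030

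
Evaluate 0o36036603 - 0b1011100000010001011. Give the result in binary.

0b11100100111110011111000

0o36036603 = 0b11110000011110110000011 in binary.
Subtract column by column in base 2:
  1-1 → 0
  1-1 → 0
  0-0 → 0
  0-1 → 1 (borrow)
  0-0-1 → 1 (borrow)
  0-0-1 → 1 (borrow)
  0-0-1 → 1 (borrow)
  1-1-1 → 1 (borrow)
  1-0-1 → 0
  0-0 → 0
  1-0 → 1
  1-0 → 1
  1-0 → 1
  1-0 → 1
  0-1 → 1 (borrow)
  0-1-1 → 0 (borrow)
  0-1-1 → 0 (borrow)
  0-0-1 → 1 (borrow)
  0-1-1 → 0 (borrow)
  1-0-1 → 0
  1-0 → 1
  1-0 → 1
  1-0 → 1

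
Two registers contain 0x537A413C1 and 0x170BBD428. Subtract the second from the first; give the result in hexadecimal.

Subtract column by column in base 16:
  1-8 → 9 (borrow)
  C-2-1 → 9
  3-4 → F (borrow)
  1-D-1 → 3 (borrow)
  4-B-1 → 8 (borrow)
  A-B-1 → E (borrow)
  7-0-1 → 6
  3-7 → C (borrow)
  5-1-1 → 3

0x3C6E83F99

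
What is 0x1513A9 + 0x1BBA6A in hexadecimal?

0x30CE13

Add column by column in base 16, right to left:
  9+A = 3 carry 1
  A+6+1 = 1 carry 1
  3+A+1 = E
  1+B = C
  5+B = 0 carry 1
  1+1+1 = 3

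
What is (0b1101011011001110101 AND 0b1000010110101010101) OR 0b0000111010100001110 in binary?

0b1000111010101011111

0b1101011011001110101 AND 0b1000010110101010101 = 0b1000010010001010101.
Then OR with 0b0000111010100001110.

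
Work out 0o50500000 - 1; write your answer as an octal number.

0o50477777

The trailing 5 digits are 0, so subtracting 1 borrows through: they become 7 and the next digit up decrements.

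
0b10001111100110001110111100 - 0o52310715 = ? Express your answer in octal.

0b10001111100110001110111100 = 0o217461674 in octal.
Subtract column by column in base 8:
  4-5 → 7 (borrow)
  7-1-1 → 5
  6-7 → 7 (borrow)
  1-0-1 → 0
  6-1 → 5
  4-3 → 1
  7-2 → 5
  1-5 → 4 (borrow)
  2-0-1 → 1

0o145150757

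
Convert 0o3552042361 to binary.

0b11101101010000100010011110001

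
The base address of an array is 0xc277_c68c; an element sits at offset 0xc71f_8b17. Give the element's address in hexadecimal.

Add column by column in base 16, right to left:
  c+7 = 3 carry 1
  8+1+1 = a
  6+b = 1 carry 1
  c+8+1 = 5 carry 1
  7+f+1 = 7 carry 1
  7+1+1 = 9
  2+7 = 9
  c+c = 8 carry 1
  final carry 1

0x1899751a3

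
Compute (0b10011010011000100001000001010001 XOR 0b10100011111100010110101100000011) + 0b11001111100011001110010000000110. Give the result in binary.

First 0b10011010011000100001000001010001 XOR 0b10100011111100010110101100000011 = 0b00111001100100110111101101010010.
Add column by column in base 2, right to left:
  0+0 = 0
  1+1 = 0 carry 1
  0+1+1 = 0 carry 1
  0+0+1 = 1
  1+0 = 1
  0+0 = 0
  1+0 = 1
  0+0 = 0
  1+0 = 1
  1+0 = 1
  0+1 = 1
  1+0 = 1
  1+0 = 1
  1+1 = 0 carry 1
  1+1+1 = 1 carry 1
  0+1+1 = 0 carry 1
  1+0+1 = 0 carry 1
  1+0+1 = 0 carry 1
  0+1+1 = 0 carry 1
  0+1+1 = 0 carry 1
  1+0+1 = 0 carry 1
  0+0+1 = 1
  0+0 = 0
  1+1 = 0 carry 1
  1+1+1 = 1 carry 1
  0+1+1 = 0 carry 1
  0+1+1 = 0 carry 1
  1+1+1 = 1 carry 1
  1+0+1 = 0 carry 1
  1+0+1 = 0 carry 1
  0+1+1 = 0 carry 1
  0+1+1 = 0 carry 1
  final carry 1

0b100001001001000000101111101011000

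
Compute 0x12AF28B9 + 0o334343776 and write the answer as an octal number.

0x12AF28B9 = 0o2253624271 in octal.
Add column by column in base 8, right to left:
  1+6 = 7
  7+7 = 6 carry 1
  2+7+1 = 2 carry 1
  4+3+1 = 0 carry 1
  2+4+1 = 7
  6+3 = 1 carry 1
  3+4+1 = 0 carry 1
  5+3+1 = 1 carry 1
  2+3+1 = 6
  2+0 = 2

0o2610170267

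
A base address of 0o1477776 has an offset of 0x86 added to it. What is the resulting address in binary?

0o1477776 = 0b1100111111111111110 in binary.
0x86 = 0b10000110 in binary.
Add column by column in base 2, right to left:
  0+0 = 0
  1+1 = 0 carry 1
  1+1+1 = 1 carry 1
  1+0+1 = 0 carry 1
  1+0+1 = 0 carry 1
  1+0+1 = 0 carry 1
  1+0+1 = 0 carry 1
  1+1+1 = 1 carry 1
  1+0+1 = 0 carry 1
  1+0+1 = 0 carry 1
  1+0+1 = 0 carry 1
  1+0+1 = 0 carry 1
  1+0+1 = 0 carry 1
  1+0+1 = 0 carry 1
  1+0+1 = 0 carry 1
  0+0+1 = 1
  0+0 = 0
  1+0 = 1
  1+0 = 1

0b1101000000010000100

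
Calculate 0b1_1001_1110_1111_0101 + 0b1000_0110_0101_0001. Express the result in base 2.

0b100010010101000110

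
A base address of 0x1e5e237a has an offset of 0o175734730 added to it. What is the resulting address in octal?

0o4025356522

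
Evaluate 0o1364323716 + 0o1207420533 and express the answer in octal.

0o2573744451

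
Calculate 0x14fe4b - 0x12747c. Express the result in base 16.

Subtract column by column in base 16:
  b-c → f (borrow)
  4-7-1 → c (borrow)
  e-4-1 → 9
  f-7 → 8
  4-2 → 2
  1-1 → 0

0x289cf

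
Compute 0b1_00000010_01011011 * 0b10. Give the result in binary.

Multiply each base-2 digit by 2, carrying:
  1×2 = 2 → write 0 carry 1
  1×2+1 = 3 → write 1 carry 1
  0×2+1 = 1 → write 1
  1×2 = 2 → write 0 carry 1
  1×2+1 = 3 → write 1 carry 1
  0×2+1 = 1 → write 1
  1×2 = 2 → write 0 carry 1
  0×2+1 = 1 → write 1
  0×2 = 0 → write 0
  1×2 = 2 → write 0 carry 1
  0×2+1 = 1 → write 1
  0×2 = 0 → write 0
  0×2 = 0 → write 0
  0×2 = 0 → write 0
  0×2 = 0 → write 0
  0×2 = 0 → write 0
  1×2 = 2 → write 0 carry 1
  remaining carry: 1

0b100000010010110110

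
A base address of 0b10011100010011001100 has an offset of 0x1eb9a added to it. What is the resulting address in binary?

0x1eb9a = 0b11110101110011010 in binary.
Add column by column in base 2, right to left:
  0+0 = 0
  0+1 = 1
  1+0 = 1
  1+1 = 0 carry 1
  0+1+1 = 0 carry 1
  0+0+1 = 1
  1+0 = 1
  1+1 = 0 carry 1
  0+1+1 = 0 carry 1
  0+1+1 = 0 carry 1
  1+0+1 = 0 carry 1
  0+1+1 = 0 carry 1
  0+0+1 = 1
  0+1 = 1
  1+1 = 0 carry 1
  1+1+1 = 1 carry 1
  1+1+1 = 1 carry 1
  0+0+1 = 1
  0+0 = 0
  1+0 = 1

0b10111011000001100110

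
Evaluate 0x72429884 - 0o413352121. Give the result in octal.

0o15605142063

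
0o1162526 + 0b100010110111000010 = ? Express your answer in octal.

0b100010110111000010 = 0o426702 in octal.
Add column by column in base 8, right to left:
  6+2 = 0 carry 1
  2+0+1 = 3
  5+7 = 4 carry 1
  2+6+1 = 1 carry 1
  6+2+1 = 1 carry 1
  1+4+1 = 6
  1+0 = 1

0o1611430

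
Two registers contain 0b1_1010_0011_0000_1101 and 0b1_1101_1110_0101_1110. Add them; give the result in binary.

0b111000000101101011

Add column by column in base 2, right to left:
  1+0 = 1
  0+1 = 1
  1+1 = 0 carry 1
  1+1+1 = 1 carry 1
  0+1+1 = 0 carry 1
  0+0+1 = 1
  0+1 = 1
  0+0 = 0
  1+0 = 1
  1+1 = 0 carry 1
  0+1+1 = 0 carry 1
  0+1+1 = 0 carry 1
  0+1+1 = 0 carry 1
  1+0+1 = 0 carry 1
  0+1+1 = 0 carry 1
  1+1+1 = 1 carry 1
  1+1+1 = 1 carry 1
  final carry 1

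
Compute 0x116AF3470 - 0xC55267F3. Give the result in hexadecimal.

Subtract column by column in base 16:
  0-3 → D (borrow)
  7-F-1 → 7 (borrow)
  4-7-1 → C (borrow)
  3-6-1 → C (borrow)
  F-2-1 → C
  A-5 → 5
  6-5 → 1
  1-C → 5 (borrow)
  1-0-1 → 0

0x515CCC7D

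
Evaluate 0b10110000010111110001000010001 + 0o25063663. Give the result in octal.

0o2630044704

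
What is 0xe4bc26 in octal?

Expand each hex digit to 4 bits: e=1110 4=0100 b=1011 c=1100 2=0010 6=0110.
Group the bits in threes: 111 001 001 011 110 000 100 110 → 71136046.

0o71136046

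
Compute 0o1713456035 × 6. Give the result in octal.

0o13305424256

Multiply each base-8 digit by 6, carrying:
  5×6 = 30 → write 6 carry 3
  3×6+3 = 21 → write 5 carry 2
  0×6+2 = 2 → write 2
  6×6 = 36 → write 4 carry 4
  5×6+4 = 34 → write 2 carry 4
  4×6+4 = 28 → write 4 carry 3
  3×6+3 = 21 → write 5 carry 2
  1×6+2 = 8 → write 0 carry 1
  7×6+1 = 43 → write 3 carry 5
  1×6+5 = 11 → write 3 carry 1
  remaining carry: 1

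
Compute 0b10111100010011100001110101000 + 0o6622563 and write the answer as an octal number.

0b10111100010011100001110101000 = 0o2742341650 in octal.
Add column by column in base 8, right to left:
  0+3 = 3
  5+6 = 3 carry 1
  6+5+1 = 4 carry 1
  1+2+1 = 4
  4+2 = 6
  3+6 = 1 carry 1
  2+6+1 = 1 carry 1
  4+0+1 = 5
  7+0 = 7
  2+0 = 2

0o2751164433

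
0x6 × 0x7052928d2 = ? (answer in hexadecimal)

0x2a1ef6f4ec

Multiply each base-16 digit by 6, carrying:
  2×6 = 12 → write c
  d×6 = 78 → write e carry 4
  8×6+4 = 52 → write 4 carry 3
  2×6+3 = 15 → write f
  9×6 = 54 → write 6 carry 3
  2×6+3 = 15 → write f
  5×6 = 30 → write e carry 1
  0×6+1 = 1 → write 1
  7×6 = 42 → write a carry 2
  remaining carry: 2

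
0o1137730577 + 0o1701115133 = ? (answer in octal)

0o3041045732

Add column by column in base 8, right to left:
  7+3 = 2 carry 1
  7+3+1 = 3 carry 1
  5+1+1 = 7
  0+5 = 5
  3+1 = 4
  7+1 = 0 carry 1
  7+1+1 = 1 carry 1
  3+0+1 = 4
  1+7 = 0 carry 1
  1+1+1 = 3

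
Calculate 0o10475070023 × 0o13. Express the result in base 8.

0o136640150321

Multiply each base-8 digit by 11, carrying:
  3×11 = 33 → write 1 carry 4
  2×11+4 = 26 → write 2 carry 3
  0×11+3 = 3 → write 3
  0×11 = 0 → write 0
  7×11 = 77 → write 5 carry 9
  0×11+9 = 9 → write 1 carry 1
  5×11+1 = 56 → write 0 carry 7
  7×11+7 = 84 → write 4 carry 10
  4×11+10 = 54 → write 6 carry 6
  0×11+6 = 6 → write 6
  1×11 = 11 → write 3 carry 1
  remaining carry: 1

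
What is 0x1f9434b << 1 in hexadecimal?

1 bits is not a whole number of base-16 digits; in binary: 1111110010100001101001011 << 1 = 11111100101000011010010110.

0x3f28696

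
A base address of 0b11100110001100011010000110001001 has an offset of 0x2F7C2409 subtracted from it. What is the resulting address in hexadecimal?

0xB6B57D80

0b11100110001100011010000110001001 = 0xE631A189 in hexadecimal.
Subtract column by column in base 16:
  9-9 → 0
  8-0 → 8
  1-4 → D (borrow)
  A-2-1 → 7
  1-C → 5 (borrow)
  3-7-1 → B (borrow)
  6-F-1 → 6 (borrow)
  E-2-1 → B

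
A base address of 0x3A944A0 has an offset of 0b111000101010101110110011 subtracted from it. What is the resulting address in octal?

0o261514355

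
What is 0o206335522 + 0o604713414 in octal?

0o1013251136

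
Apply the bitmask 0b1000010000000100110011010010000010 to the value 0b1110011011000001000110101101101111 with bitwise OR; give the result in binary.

OR bit by bit (1 where either bit is 1):
  1110011011000001000110101101101111
| 1000010000000100110011010010000010
= 1110011011000101110111111111101111

0b1110011011000101110111111111101111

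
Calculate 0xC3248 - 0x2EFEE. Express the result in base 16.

Subtract column by column in base 16:
  8-E → A (borrow)
  4-E-1 → 5 (borrow)
  2-F-1 → 2 (borrow)
  3-E-1 → 4 (borrow)
  C-2-1 → 9

0x9425A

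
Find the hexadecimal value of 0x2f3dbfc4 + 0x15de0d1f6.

Add column by column in base 16, right to left:
  4+6 = a
  c+f = b carry 1
  f+1+1 = 1 carry 1
  b+d+1 = 9 carry 1
  d+0+1 = e
  3+e = 1 carry 1
  f+d+1 = d carry 1
  2+5+1 = 8
  0+1 = 1

0x18d1e91ba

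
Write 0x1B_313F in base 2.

0b110110011000100111111

Expand each hex digit to 4 bits: 1=0001 B=1011 3=0011 1=0001 3=0011 F=1111.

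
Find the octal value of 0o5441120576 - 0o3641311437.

0o1577607137

Subtract column by column in base 8:
  6-7 → 7 (borrow)
  7-3-1 → 3
  5-4 → 1
  0-1 → 7 (borrow)
  2-1-1 → 0
  1-3 → 6 (borrow)
  1-1-1 → 7 (borrow)
  4-4-1 → 7 (borrow)
  4-6-1 → 5 (borrow)
  5-3-1 → 1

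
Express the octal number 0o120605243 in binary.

0b1010000110000101010100011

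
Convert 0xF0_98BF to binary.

Expand each hex digit to 4 bits: F=1111 0=0000 9=1001 8=1000 B=1011 F=1111.

0b111100001001100010111111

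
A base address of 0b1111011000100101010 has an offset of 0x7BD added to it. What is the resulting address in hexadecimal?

0b1111011000100101010 = 0x7B12A in hexadecimal.
Add column by column in base 16, right to left:
  A+D = 7 carry 1
  2+B+1 = E
  1+7 = 8
  B+0 = B
  7+0 = 7

0x7B8E7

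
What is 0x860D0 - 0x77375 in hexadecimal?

Subtract column by column in base 16:
  0-5 → B (borrow)
  D-7-1 → 5
  0-3 → D (borrow)
  6-7-1 → E (borrow)
  8-7-1 → 0

0xED5B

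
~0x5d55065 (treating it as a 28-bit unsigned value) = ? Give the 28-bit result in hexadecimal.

Each hex digit d becomes f−d:
  5→a, d→2, 5→a, 5→a, 0→f, 6→9, 5→a

0xa2aaf9a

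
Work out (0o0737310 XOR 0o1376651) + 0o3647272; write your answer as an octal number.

0o5311033

First 0o0737310 XOR 0o1376651 = 0o1441541.
Add column by column in base 8, right to left:
  1+2 = 3
  4+7 = 3 carry 1
  5+2+1 = 0 carry 1
  1+7+1 = 1 carry 1
  4+4+1 = 1 carry 1
  4+6+1 = 3 carry 1
  1+3+1 = 5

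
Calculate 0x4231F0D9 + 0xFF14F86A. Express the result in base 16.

Add column by column in base 16, right to left:
  9+A = 3 carry 1
  D+6+1 = 4 carry 1
  0+8+1 = 9
  F+F = E carry 1
  1+4+1 = 6
  3+1 = 4
  2+F = 1 carry 1
  4+F+1 = 4 carry 1
  final carry 1

0x14146E943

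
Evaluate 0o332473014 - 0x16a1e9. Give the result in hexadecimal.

0x353d423

0o332473014 = 0x36a760c in hexadecimal.
Subtract column by column in base 16:
  c-9 → 3
  0-e → 2 (borrow)
  6-1-1 → 4
  7-a → d (borrow)
  a-6-1 → 3
  6-1 → 5
  3-0 → 3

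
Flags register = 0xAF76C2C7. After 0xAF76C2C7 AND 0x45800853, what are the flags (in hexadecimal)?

AND each hex digit independently (no carries):
  A&4=0, F&5=5, 7&8=0, 6&0=0, C&0=0, 2&8=0, C&5=4, 7&3=3

0x05000043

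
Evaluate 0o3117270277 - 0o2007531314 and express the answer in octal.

Subtract column by column in base 8:
  7-4 → 3
  7-1 → 6
  2-3 → 7 (borrow)
  0-1-1 → 6 (borrow)
  7-3-1 → 3
  2-5 → 5 (borrow)
  7-7-1 → 7 (borrow)
  1-0-1 → 0
  1-0 → 1
  3-2 → 1

0o1107536763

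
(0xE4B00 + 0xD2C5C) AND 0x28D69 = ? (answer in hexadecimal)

Add column by column in base 16, right to left:
  0+C = C
  0+5 = 5
  B+C = 7 carry 1
  4+2+1 = 7
  E+D = B carry 1
  final carry 1
Sum = 0x1B775C; now AND with 0x28D69:
  1&0=0, B&2=2, 7&8=0, 7&D=5, 5&6=4, C&9=8

0x20548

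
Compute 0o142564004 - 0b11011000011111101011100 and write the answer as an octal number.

0o107524250

0b11011000011111101011100 = 0o33037534 in octal.
Subtract column by column in base 8:
  4-4 → 0
  0-3 → 5 (borrow)
  0-5-1 → 2 (borrow)
  4-7-1 → 4 (borrow)
  6-3-1 → 2
  5-0 → 5
  2-3 → 7 (borrow)
  4-3-1 → 0
  1-0 → 1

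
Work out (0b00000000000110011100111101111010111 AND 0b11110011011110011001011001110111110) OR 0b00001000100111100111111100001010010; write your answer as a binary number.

0b00000000000110011100111101111010111 AND 0b11110011011110011001011001110111110 = 0b00000000000110011000011001110010110.
Then OR with 0b00001000100111100111111100001010010.

0b1000100111111111111101111010110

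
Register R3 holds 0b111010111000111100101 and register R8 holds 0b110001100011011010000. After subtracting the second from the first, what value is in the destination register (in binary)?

Subtract column by column in base 2:
  1-0 → 1
  0-0 → 0
  1-0 → 1
  0-0 → 0
  0-1 → 1 (borrow)
  1-0-1 → 0
  1-1 → 0
  1-1 → 0
  1-0 → 1
  0-1 → 1 (borrow)
  0-1-1 → 0 (borrow)
  0-0-1 → 1 (borrow)
  1-0-1 → 0
  1-0 → 1
  1-1 → 0
  0-1 → 1 (borrow)
  1-0-1 → 0
  0-0 → 0
  1-0 → 1
  1-1 → 0
  1-1 → 0

0b1001010101100010101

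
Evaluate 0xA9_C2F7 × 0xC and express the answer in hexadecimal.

0x7F52394

Multiply each base-16 digit by 12, carrying:
  7×12 = 84 → write 4 carry 5
  F×12+5 = 185 → write 9 carry 11
  2×12+11 = 35 → write 3 carry 2
  C×12+2 = 146 → write 2 carry 9
  9×12+9 = 117 → write 5 carry 7
  A×12+7 = 127 → write F carry 7
  remaining carry: 7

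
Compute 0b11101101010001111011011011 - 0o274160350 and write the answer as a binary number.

0b110001000011110111110011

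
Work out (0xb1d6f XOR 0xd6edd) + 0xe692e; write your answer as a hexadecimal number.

First 0xb1d6f XOR 0xd6edd = 0x673b2.
Add column by column in base 16, right to left:
  2+e = 0 carry 1
  b+2+1 = e
  3+9 = c
  7+6 = d
  6+e = 4 carry 1
  final carry 1

0x14dce0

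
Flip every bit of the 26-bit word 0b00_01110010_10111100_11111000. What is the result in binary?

0b11100011010100001100000111

Invert each bit: 00011100101011110011111000 → 11100011010100001100000111.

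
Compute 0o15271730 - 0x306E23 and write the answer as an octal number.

0o1202665

0x306E23 = 0o14067043 in octal.
Subtract column by column in base 8:
  0-3 → 5 (borrow)
  3-4-1 → 6 (borrow)
  7-0-1 → 6
  1-7 → 2 (borrow)
  7-6-1 → 0
  2-0 → 2
  5-4 → 1
  1-1 → 0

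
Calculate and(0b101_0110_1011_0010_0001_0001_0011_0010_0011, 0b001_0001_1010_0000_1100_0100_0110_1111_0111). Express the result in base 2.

0b00100001010000000000000001000100011

AND bit by bit (1 only where both bits are 1):
  10101101011001000010001001100100011
& 00100011010000011000100011011110111
= 00100001010000000000000001000100011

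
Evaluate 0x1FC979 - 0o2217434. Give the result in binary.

0b101101010101001011101

0x1FC979 = 0b111111100100101111001 in binary.
0o2217434 = 0b10010001111100011100 in binary.
Subtract column by column in base 2:
  1-0 → 1
  0-0 → 0
  0-1 → 1 (borrow)
  1-1-1 → 1 (borrow)
  1-1-1 → 1 (borrow)
  1-0-1 → 0
  1-0 → 1
  0-0 → 0
  1-1 → 0
  0-1 → 1 (borrow)
  0-1-1 → 0 (borrow)
  1-1-1 → 1 (borrow)
  0-1-1 → 0 (borrow)
  0-0-1 → 1 (borrow)
  1-0-1 → 0
  1-0 → 1
  1-1 → 0
  1-0 → 1
  1-0 → 1
  1-1 → 0
  1-0 → 1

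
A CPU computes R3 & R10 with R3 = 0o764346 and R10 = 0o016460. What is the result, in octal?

AND each oct digit independently (no carries):
  7&0=0, 6&1=0, 4&6=4, 3&4=0, 4&6=4, 6&0=0

0o004040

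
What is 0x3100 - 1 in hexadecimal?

The trailing 2 digits are 0, so subtracting 1 borrows through: they become F and the next digit up decrements.

0x30FF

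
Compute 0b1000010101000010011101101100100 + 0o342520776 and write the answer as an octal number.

0o10612756542

0b1000010101000010011101101100100 = 0o10250235544 in octal.
Add column by column in base 8, right to left:
  4+6 = 2 carry 1
  4+7+1 = 4 carry 1
  5+7+1 = 5 carry 1
  5+0+1 = 6
  3+2 = 5
  2+5 = 7
  0+2 = 2
  5+4 = 1 carry 1
  2+3+1 = 6
  0+0 = 0
  1+0 = 1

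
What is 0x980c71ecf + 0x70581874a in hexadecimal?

Add column by column in base 16, right to left:
  f+a = 9 carry 1
  c+4+1 = 1 carry 1
  e+7+1 = 6 carry 1
  1+8+1 = a
  7+1 = 8
  c+8 = 4 carry 1
  0+5+1 = 6
  8+0 = 8
  9+7 = 0 carry 1
  final carry 1

0x108648a619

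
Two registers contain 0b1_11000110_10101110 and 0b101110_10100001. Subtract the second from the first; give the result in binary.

Subtract column by column in base 2:
  0-1 → 1 (borrow)
  1-0-1 → 0
  1-0 → 1
  1-0 → 1
  0-0 → 0
  1-1 → 0
  0-0 → 0
  1-1 → 0
  0-0 → 0
  1-1 → 0
  1-1 → 0
  0-1 → 1 (borrow)
  0-0-1 → 1 (borrow)
  0-1-1 → 0 (borrow)
  1-0-1 → 0
  1-0 → 1
  1-0 → 1

0b11001100000001101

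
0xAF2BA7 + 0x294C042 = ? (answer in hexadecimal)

0x343EBE9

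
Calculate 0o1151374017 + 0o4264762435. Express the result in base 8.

Add column by column in base 8, right to left:
  7+5 = 4 carry 1
  1+3+1 = 5
  0+4 = 4
  4+2 = 6
  7+6 = 5 carry 1
  3+7+1 = 3 carry 1
  1+4+1 = 6
  5+6 = 3 carry 1
  1+2+1 = 4
  1+4 = 5

0o5436356454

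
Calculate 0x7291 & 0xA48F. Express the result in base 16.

AND each hex digit independently (no carries):
  7&A=2, 2&4=0, 9&8=8, 1&F=1

0x2081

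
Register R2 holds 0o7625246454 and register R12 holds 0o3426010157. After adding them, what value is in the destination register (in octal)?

Add column by column in base 8, right to left:
  4+7 = 3 carry 1
  5+5+1 = 3 carry 1
  4+1+1 = 6
  6+0 = 6
  4+1 = 5
  2+0 = 2
  5+6 = 3 carry 1
  2+2+1 = 5
  6+4 = 2 carry 1
  7+3+1 = 3 carry 1
  final carry 1

0o13253256633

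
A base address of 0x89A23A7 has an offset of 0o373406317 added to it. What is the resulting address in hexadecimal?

0xC883076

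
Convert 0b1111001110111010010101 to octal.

Group the bits in threes: 001 111 001 110 111 010 010 101 → 17167225.

0o17167225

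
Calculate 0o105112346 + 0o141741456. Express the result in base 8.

Add column by column in base 8, right to left:
  6+6 = 4 carry 1
  4+5+1 = 2 carry 1
  3+4+1 = 0 carry 1
  2+1+1 = 4
  1+4 = 5
  1+7 = 0 carry 1
  5+1+1 = 7
  0+4 = 4
  1+1 = 2

0o247054024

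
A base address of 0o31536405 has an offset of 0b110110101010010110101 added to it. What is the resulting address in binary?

0b100000100001000110111010

0o31536405 = 0b11001101011110100000101 in binary.
Add column by column in base 2, right to left:
  1+1 = 0 carry 1
  0+0+1 = 1
  1+1 = 0 carry 1
  0+0+1 = 1
  0+1 = 1
  0+1 = 1
  0+0 = 0
  0+1 = 1
  1+0 = 1
  0+0 = 0
  1+1 = 0 carry 1
  1+0+1 = 0 carry 1
  1+1+1 = 1 carry 1
  1+0+1 = 0 carry 1
  0+1+1 = 0 carry 1
  1+0+1 = 0 carry 1
  0+1+1 = 0 carry 1
  1+1+1 = 1 carry 1
  1+0+1 = 0 carry 1
  0+1+1 = 0 carry 1
  0+1+1 = 0 carry 1
  1+0+1 = 0 carry 1
  1+0+1 = 0 carry 1
  final carry 1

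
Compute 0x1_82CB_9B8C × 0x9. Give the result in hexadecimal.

Multiply each base-16 digit by 9, carrying:
  C×9 = 108 → write C carry 6
  8×9+6 = 78 → write E carry 4
  B×9+4 = 103 → write 7 carry 6
  9×9+6 = 87 → write 7 carry 5
  B×9+5 = 104 → write 8 carry 6
  C×9+6 = 114 → write 2 carry 7
  2×9+7 = 25 → write 9 carry 1
  8×9+1 = 73 → write 9 carry 4
  1×9+4 = 13 → write D

0xD992877EC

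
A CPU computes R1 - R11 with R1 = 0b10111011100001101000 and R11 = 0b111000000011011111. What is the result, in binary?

0b10000011011110001001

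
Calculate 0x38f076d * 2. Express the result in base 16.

0x71e0eda

Multiply each base-16 digit by 2, carrying:
  d×2 = 26 → write a carry 1
  6×2+1 = 13 → write d
  7×2 = 14 → write e
  0×2 = 0 → write 0
  f×2 = 30 → write e carry 1
  8×2+1 = 17 → write 1 carry 1
  3×2+1 = 7 → write 7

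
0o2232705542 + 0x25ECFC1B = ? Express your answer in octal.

0o7026103575

0x25ECFC1B = 0o4573176033 in octal.
Add column by column in base 8, right to left:
  2+3 = 5
  4+3 = 7
  5+0 = 5
  5+6 = 3 carry 1
  0+7+1 = 0 carry 1
  7+1+1 = 1 carry 1
  2+3+1 = 6
  3+7 = 2 carry 1
  2+5+1 = 0 carry 1
  2+4+1 = 7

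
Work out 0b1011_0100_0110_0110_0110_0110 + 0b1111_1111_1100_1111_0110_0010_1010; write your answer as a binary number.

Add column by column in base 2, right to left:
  0+0 = 0
  1+1 = 0 carry 1
  1+0+1 = 0 carry 1
  0+1+1 = 0 carry 1
  0+0+1 = 1
  1+1 = 0 carry 1
  1+0+1 = 0 carry 1
  0+0+1 = 1
  0+0 = 0
  1+1 = 0 carry 1
  1+1+1 = 1 carry 1
  0+0+1 = 1
  0+1 = 1
  1+1 = 0 carry 1
  1+1+1 = 1 carry 1
  0+1+1 = 0 carry 1
  0+0+1 = 1
  0+0 = 0
  1+1 = 0 carry 1
  0+1+1 = 0 carry 1
  1+1+1 = 1 carry 1
  1+1+1 = 1 carry 1
  0+1+1 = 0 carry 1
  1+1+1 = 1 carry 1
  0+1+1 = 0 carry 1
  0+1+1 = 0 carry 1
  0+1+1 = 0 carry 1
  0+1+1 = 0 carry 1
  final carry 1

0b10000101100010101110010010000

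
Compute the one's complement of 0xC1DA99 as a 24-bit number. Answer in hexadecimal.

0x3E2566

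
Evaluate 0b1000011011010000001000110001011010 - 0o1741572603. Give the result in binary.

0b1000001011101110011001011011010111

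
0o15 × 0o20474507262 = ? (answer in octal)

Multiply each base-8 digit by 13, carrying:
  2×13 = 26 → write 2 carry 3
  6×13+3 = 81 → write 1 carry 10
  2×13+10 = 36 → write 4 carry 4
  7×13+4 = 95 → write 7 carry 11
  0×13+11 = 11 → write 3 carry 1
  5×13+1 = 66 → write 2 carry 8
  4×13+8 = 60 → write 4 carry 7
  7×13+7 = 98 → write 2 carry 12
  4×13+12 = 64 → write 0 carry 8
  0×13+8 = 8 → write 0 carry 1
  2×13+1 = 27 → write 3 carry 3
  remaining carry: 3

0o330024237412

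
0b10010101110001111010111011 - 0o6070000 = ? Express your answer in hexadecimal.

0b10010101110001111010111011 = 0x2571EBB in hexadecimal.
0o6070000 = 0x187000 in hexadecimal.
Subtract column by column in base 16:
  B-0 → B
  B-0 → B
  E-0 → E
  1-7 → A (borrow)
  7-8-1 → E (borrow)
  5-1-1 → 3
  2-0 → 2

0x23EAEBB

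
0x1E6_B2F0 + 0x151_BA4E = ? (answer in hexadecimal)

0x3386D3E

Add column by column in base 16, right to left:
  0+E = E
  F+4 = 3 carry 1
  2+A+1 = D
  B+B = 6 carry 1
  6+1+1 = 8
  E+5 = 3 carry 1
  1+1+1 = 3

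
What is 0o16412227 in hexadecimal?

Each octal digit is 3 bits: 1=001 6=110 4=100 1=001 2=010 2=010 2=010 7=111.
Group the bits into nibbles: 0011 1010 0001 0100 1001 0111 → 3a1497.

0x3a1497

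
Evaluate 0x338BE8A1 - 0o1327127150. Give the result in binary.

0x338BE8A1 = 0b110011100010111110100010100001 in binary.
0o1327127150 = 0b1011010111001010111001101000 in binary.
Subtract column by column in base 2:
  1-0 → 1
  0-0 → 0
  0-0 → 0
  0-1 → 1 (borrow)
  0-0-1 → 1 (borrow)
  1-1-1 → 1 (borrow)
  0-1-1 → 0 (borrow)
  1-0-1 → 0
  0-0 → 0
  0-1 → 1 (borrow)
  0-1-1 → 0 (borrow)
  1-1-1 → 1 (borrow)
  0-0-1 → 1 (borrow)
  1-1-1 → 1 (borrow)
  1-0-1 → 0
  1-1 → 0
  1-0 → 1
  1-0 → 1
  0-1 → 1 (borrow)
  1-1-1 → 1 (borrow)
  0-1-1 → 0 (borrow)
  0-0-1 → 1 (borrow)
  0-1-1 → 0 (borrow)
  1-0-1 → 0
  1-1 → 0
  1-1 → 0
  0-0 → 0
  0-1 → 1 (borrow)
  1-0-1 → 0
  1-0 → 1

0b101000001011110011101000111001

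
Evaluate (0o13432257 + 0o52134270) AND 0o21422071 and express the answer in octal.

0o21422041

Add column by column in base 8, right to left:
  7+0 = 7
  5+7 = 4 carry 1
  2+2+1 = 5
  2+4 = 6
  3+3 = 6
  4+1 = 5
  3+2 = 5
  1+5 = 6
Sum = 0o65566547; now AND with 0o21422071:
  6&2=2, 5&1=1, 5&4=4, 6&2=2, 6&2=2, 5&0=0, 4&7=4, 7&1=1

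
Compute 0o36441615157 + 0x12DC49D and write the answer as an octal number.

0o36555157414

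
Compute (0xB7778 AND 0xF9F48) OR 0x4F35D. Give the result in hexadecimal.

0xFF75D

0xB7778 AND 0xF9F48 = 0xB1748.
Then OR with 0x4F35D.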